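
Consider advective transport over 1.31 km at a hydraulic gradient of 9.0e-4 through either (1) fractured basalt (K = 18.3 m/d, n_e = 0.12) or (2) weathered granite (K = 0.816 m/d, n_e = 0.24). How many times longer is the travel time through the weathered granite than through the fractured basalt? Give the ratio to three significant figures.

Unit 1 (fractured basalt): v = 18.3×9.0e-4/0.12 = 0.1372 m/d, t = 1310/0.1372 = 9545 d
Unit 2 (weathered granite): v = 0.816×9.0e-4/0.24 = 0.003060 m/d, t = 1310/0.003060 = 428100 d
t(weathered granite) / t(fractured basalt) = 428100/9545 = 44.9

44.9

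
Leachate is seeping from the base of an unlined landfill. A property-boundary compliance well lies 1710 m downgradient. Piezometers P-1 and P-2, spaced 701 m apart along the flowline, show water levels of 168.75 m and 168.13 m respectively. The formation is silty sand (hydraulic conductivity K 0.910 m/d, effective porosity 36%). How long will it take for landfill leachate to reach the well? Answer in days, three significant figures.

Hydraulic gradient i = (168.75 − 168.13) / 701 = 0.62 / 701 = 8.845e-4
Darcy flux q = K·i = 0.910 × 8.845e-4 = 8.049e-4 m/d
v = Ki/n = 0.910·8.845e-4/0.36 = 0.002236 m/d
t = L / v = 1710 / 0.002236 = 764900 d

765000 days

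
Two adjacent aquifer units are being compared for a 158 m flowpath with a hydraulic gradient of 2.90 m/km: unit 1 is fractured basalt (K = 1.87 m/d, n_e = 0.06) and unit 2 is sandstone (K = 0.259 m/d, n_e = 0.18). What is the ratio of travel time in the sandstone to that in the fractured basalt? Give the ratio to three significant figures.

Unit 1 (fractured basalt): v = 1.87×0.0029/0.06 = 0.09038 m/d, t = 158/0.09038 = 1748 d
Unit 2 (sandstone): v = 0.259×0.0029/0.18 = 0.004173 m/d, t = 158/0.004173 = 37860 d
t(sandstone) / t(fractured basalt) = 37860/1748 = 21.7

21.7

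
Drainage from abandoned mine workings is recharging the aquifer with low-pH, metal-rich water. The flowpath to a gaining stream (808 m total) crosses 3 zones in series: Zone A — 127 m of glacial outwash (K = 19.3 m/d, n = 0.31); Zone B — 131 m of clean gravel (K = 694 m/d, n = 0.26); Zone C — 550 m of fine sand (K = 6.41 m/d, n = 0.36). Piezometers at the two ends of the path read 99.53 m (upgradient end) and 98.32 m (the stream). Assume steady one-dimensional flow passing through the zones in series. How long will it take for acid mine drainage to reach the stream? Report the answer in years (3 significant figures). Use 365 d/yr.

Total head drop ΔH = 99.53 − 98.32 = 1.21 m
Continuity: the same q passes through each zone, so ΔH = q·Σ(L_j/K_j) — the zones act as resistances in series.
Σ(L/K) = 127/19.3 + 131/694 + 550/6.41 = 6.580 + 0.1888 + 85.80 = 92.57 d
q = ΔH / Σ(L/K) = 1.21 / 92.57 = 0.01307 m/d (same in every zone)
Zone A: v = q/n = 0.01307/0.31 = 0.04216 m/d → t_A = 127/0.04216 = 3012 d
Zone B: v = q/n = 0.01307/0.26 = 0.05027 m/d → t_B = 131/0.05027 = 2606 d
Zone C: v = q/n = 0.01307/0.36 = 0.03631 m/d → t_C = 550/0.03631 = 15150 d
Total t = 3012 + 2606 + 15150 = 20770 d
   = 20770 / 365 = 56.9 yr

56.9 years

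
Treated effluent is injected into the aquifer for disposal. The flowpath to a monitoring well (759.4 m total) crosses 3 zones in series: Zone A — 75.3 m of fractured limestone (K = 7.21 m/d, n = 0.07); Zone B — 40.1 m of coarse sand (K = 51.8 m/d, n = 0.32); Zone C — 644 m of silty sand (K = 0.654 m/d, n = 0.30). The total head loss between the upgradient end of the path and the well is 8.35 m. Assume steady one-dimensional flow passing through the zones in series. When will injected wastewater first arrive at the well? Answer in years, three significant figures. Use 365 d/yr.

69.0 years

Steady 1-D flow in series ⇒ the Darcy flux q is identical in every zone and the zone head losses add (resistances L/K in series).
Σ(L/K) = 75.3/7.21 + 40.1/51.8 + 644/0.654 = 10.44 + 0.7741 + 984.7 = 995.9 d
q = ΔH / Σ(L/K) = 8.35 / 995.9 = 0.008384 m/d (same in every zone)
Zone A: v = q/n = 0.008384/0.07 = 0.1198 m/d → t_A = 75.3/0.1198 = 628.7 d
Zone B: v = q/n = 0.008384/0.32 = 0.02620 m/d → t_B = 40.1/0.02620 = 1531 d
Zone C: v = q/n = 0.008384/0.30 = 0.02795 m/d → t_C = 644/0.02795 = 23040 d
Total t = 628.7 + 1531 + 23040 = 25200 d
   = 25200 / 365 = 69.0 yr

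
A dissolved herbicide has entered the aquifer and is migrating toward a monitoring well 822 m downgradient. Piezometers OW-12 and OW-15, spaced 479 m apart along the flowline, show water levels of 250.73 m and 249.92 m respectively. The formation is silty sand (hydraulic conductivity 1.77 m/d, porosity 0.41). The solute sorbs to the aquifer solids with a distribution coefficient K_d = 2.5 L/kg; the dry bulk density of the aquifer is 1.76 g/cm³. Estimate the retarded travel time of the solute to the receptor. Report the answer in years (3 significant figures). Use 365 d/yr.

3620 years

Hydraulic gradient i = (250.73 − 249.92) / 479 = 0.81 / 479 = 0.001691
q = Ki = 1.77 × 0.001691 = 0.002993 m/d
Seepage velocity v = q / n = 0.002993 / 0.41 = 0.007300 m/d
Retardation R = 1 + ρ_b·K_d/n = 1 + 1.76×2.5/0.41 = 11.73
Contaminant velocity v_c = v/R = 0.007300/11.73 = 6.223e-4 m/d
t = L/v_c = 822/6.223e-4 = 1.321e6 d
   = 1.321e6/365 = 3620 yr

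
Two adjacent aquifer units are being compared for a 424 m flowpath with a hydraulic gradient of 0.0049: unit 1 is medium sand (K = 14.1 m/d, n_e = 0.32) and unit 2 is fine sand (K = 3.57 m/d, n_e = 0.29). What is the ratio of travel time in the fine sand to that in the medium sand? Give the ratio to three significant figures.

3.58

Unit 1 (medium sand): v = 14.1×0.0049/0.32 = 0.2159 m/d, t = 424/0.2159 = 1964 d
Unit 2 (fine sand): v = 3.57×0.0049/0.29 = 0.06032 m/d, t = 424/0.06032 = 7029 d
t(fine sand) / t(medium sand) = 7029/1964 = 3.58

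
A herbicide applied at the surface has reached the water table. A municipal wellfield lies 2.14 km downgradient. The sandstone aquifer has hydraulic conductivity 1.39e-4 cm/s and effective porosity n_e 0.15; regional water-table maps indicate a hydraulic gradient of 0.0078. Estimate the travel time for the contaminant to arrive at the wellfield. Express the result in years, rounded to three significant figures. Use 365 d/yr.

939 years

K = 1.39e-4 cm/s × 864 = 0.1201 m/d
q = Ki = 0.1201 × 0.0078 = 9.367e-4 m/d
v = Ki/n = 0.1201·0.0078/0.15 = 0.006245 m/d
L = 2.14 km = 2140 m
t = L / v = 2140 / 0.006245 = 342700 d
   = 342700 / 365 = 939 yr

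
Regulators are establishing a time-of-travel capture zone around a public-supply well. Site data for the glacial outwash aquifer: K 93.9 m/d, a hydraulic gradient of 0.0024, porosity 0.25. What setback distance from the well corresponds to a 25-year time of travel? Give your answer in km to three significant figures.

Specific discharge q = 93.9 × 0.0024 = 0.2254 m/d
v_s = q/n_e = 0.2254/0.25 = 0.9014 m/d
T = 25 yr × 365 = 9125 d
L = v × T = 0.9014 × 9125 = 8226 m
   = 8.23 km

8.23 km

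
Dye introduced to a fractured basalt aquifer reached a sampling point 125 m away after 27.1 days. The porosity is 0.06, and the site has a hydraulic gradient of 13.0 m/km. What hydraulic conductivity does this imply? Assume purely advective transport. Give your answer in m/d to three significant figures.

21.3 m/d

v = L / t = 125 / 27.1 = 4.613 m/d
K = v · n / i = 4.613 × 0.06 / 0.013 = 21.3 m/d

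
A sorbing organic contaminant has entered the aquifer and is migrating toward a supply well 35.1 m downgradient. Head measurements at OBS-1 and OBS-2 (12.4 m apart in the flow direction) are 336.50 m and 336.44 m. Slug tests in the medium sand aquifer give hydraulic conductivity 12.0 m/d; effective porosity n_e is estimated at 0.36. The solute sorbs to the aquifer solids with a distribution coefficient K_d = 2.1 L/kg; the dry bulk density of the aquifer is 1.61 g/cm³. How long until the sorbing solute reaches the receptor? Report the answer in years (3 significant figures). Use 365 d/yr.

6.20 years

Hydraulic gradient i = (336.50 − 336.44) / 12.4 = 0.06 / 12.4 = 0.004839
Darcy flux q = K·i = 12.0 × 0.004839 = 0.05806 m/d
Average linear velocity = 0.05806 / 0.36 = 0.1613 m/d
Retardation R = 1 + ρ_b·K_d/n = 1 + 1.61×2.1/0.36 = 10.39
Contaminant velocity v_c = v/R = 0.1613/10.39 = 0.01552 m/d
t = L/v_c = 35.1/0.01552 = 2261 d
   = 2261/365 = 6.20 yr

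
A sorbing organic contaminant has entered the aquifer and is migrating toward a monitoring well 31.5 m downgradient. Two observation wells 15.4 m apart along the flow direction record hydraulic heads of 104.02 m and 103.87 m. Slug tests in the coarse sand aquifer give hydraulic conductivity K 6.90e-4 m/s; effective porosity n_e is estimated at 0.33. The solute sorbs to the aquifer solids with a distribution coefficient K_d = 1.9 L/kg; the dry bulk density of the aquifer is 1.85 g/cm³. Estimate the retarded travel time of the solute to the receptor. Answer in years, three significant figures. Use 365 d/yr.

0.571 years

Hydraulic gradient i = (104.02 − 103.87) / 15.4 = 0.15 / 15.4 = 0.009740
K = 6.90e-4 m/s × 86400 s/d = 59.62 m/d
Darcy flux q = K·i = 59.62 × 0.009740 = 0.5807 m/d
v_s = q/n_e = 0.5807/0.33 = 1.760 m/d
Retardation R = 1 + ρ_b·K_d/n = 1 + 1.85×1.9/0.33 = 11.65
Contaminant velocity v_c = v/R = 1.760/11.65 = 0.1510 m/d
t = L/v_c = 31.5/0.1510 = 208.6 d
   = 208.6/365 = 0.571 yr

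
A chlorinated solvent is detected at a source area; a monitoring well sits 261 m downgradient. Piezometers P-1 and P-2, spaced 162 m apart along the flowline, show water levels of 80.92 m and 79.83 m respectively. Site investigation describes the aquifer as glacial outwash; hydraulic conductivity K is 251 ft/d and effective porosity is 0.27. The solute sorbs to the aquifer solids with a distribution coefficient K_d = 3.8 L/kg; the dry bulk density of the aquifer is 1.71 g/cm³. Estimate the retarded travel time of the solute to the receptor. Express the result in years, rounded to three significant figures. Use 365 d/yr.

9.40 years

Hydraulic gradient i = (80.92 − 79.83) / 162 = 1.09 / 162 = 0.006728
K = 251 ft/d × 0.3048 = 76.50 m/d
Specific discharge q = 76.50 × 0.006728 = 0.5148 m/d
Seepage velocity v = q / n = 0.5148 / 0.27 = 1.906 m/d
Retardation R = 1 + ρ_b·K_d/n = 1 + 1.71×3.8/0.27 = 25.07
Contaminant velocity v_c = v/R = 1.906/25.07 = 0.07606 m/d
t = L/v_c = 261/0.07606 = 3432 d
   = 3432/365 = 9.40 yr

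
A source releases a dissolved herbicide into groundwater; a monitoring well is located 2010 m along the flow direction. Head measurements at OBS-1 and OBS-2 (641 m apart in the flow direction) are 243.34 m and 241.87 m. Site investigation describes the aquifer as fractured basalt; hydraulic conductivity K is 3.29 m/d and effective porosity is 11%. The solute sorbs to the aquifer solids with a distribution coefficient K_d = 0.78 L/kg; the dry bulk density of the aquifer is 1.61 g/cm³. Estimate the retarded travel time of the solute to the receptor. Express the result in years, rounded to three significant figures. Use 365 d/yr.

Hydraulic gradient i = (243.34 − 241.87) / 641 = 1.47 / 641 = 0.002293
Specific discharge q = 3.29 × 0.002293 = 0.007545 m/d
v = Ki/n = 3.29·0.002293/0.11 = 0.06859 m/d
Retardation R = 1 + ρ_b·K_d/n = 1 + 1.61×0.78/0.11 = 12.42
Contaminant velocity v_c = v/R = 0.06859/12.42 = 0.005524 m/d
t = L/v_c = 2010/0.005524 = 363900 d
   = 363900/365 = 997 yr

997 years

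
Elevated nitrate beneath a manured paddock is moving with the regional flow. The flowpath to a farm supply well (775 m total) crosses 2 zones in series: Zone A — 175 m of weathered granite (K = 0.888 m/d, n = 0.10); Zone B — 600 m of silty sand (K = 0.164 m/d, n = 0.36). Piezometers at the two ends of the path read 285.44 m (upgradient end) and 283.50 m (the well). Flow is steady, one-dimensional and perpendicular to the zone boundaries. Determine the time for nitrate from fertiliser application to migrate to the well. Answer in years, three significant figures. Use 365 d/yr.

1270 years

Total head drop ΔH = 285.44 − 283.50 = 1.94 m
Continuity: the same q passes through each zone, so ΔH = q·Σ(L_j/K_j) — the zones act as resistances in series.
Σ(L/K) = 175/0.888 + 600/0.164 = 197.1 + 3659 = 3856 d
q = ΔH / Σ(L/K) = 1.94 / 3856 = 5.032e-4 m/d (same in every zone)
Zone A: v = q/n = 5.032e-4/0.10 = 0.005032 m/d → t_A = 175/0.005032 = 34780 d
Zone B: v = q/n = 5.032e-4/0.36 = 0.001398 m/d → t_B = 600/0.001398 = 429300 d
Total t = 34780 + 429300 = 464100 d
   = 464100 / 365 = 1270 yr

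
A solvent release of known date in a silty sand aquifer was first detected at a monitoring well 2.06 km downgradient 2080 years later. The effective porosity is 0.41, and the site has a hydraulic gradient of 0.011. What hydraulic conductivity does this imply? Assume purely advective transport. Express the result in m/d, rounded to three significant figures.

0.101 m/d

t = 2080 years = 759200 d
L = 2.06 km = 2060 m
v = L / t = 2060 / 759200 = 0.002713 m/d
K = v · n / i = 0.002713 × 0.41 / 0.011 = 0.101 m/d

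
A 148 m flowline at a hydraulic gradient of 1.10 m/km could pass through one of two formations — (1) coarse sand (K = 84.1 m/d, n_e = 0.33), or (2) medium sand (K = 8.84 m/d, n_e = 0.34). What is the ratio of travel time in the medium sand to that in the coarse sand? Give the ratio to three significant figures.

9.80

Unit 1 (coarse sand): v = 84.1×0.0011/0.33 = 0.2803 m/d, t = 148/0.2803 = 527.9 d
Unit 2 (medium sand): v = 8.84×0.0011/0.34 = 0.02860 m/d, t = 148/0.02860 = 5175 d
t(medium sand) / t(coarse sand) = 5175/527.9 = 9.80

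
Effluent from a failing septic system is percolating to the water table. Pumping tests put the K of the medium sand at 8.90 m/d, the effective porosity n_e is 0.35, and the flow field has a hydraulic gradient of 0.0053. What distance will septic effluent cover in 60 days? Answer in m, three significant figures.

8.09 m

q = Ki = 8.90 × 0.0053 = 0.04717 m/d
v_s = q/n_e = 0.04717/0.35 = 0.1348 m/d
L = v × T = 0.1348 × 60 = 8.086 m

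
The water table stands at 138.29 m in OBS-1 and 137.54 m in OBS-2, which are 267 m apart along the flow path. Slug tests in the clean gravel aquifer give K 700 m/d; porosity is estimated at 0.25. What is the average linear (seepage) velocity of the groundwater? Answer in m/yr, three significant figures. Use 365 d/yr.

Hydraulic gradient i = (138.29 − 137.54) / 267 = 0.75 / 267 = 0.002809
q = Ki = 700 × 0.002809 = 1.966 m/d
v = Ki/n = 700·0.002809/0.25 = 7.865 m/d
   = 7.865 × 365 = 2870 m/yr

2870 m/yr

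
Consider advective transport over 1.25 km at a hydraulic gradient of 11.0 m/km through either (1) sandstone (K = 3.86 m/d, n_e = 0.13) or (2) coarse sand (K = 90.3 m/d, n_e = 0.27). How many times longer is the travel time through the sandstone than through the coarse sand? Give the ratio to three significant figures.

Unit 1 (sandstone): v = 3.86×0.011/0.13 = 0.3266 m/d, t = 1250/0.3266 = 3827 d
Unit 2 (coarse sand): v = 90.3×0.011/0.27 = 3.679 m/d, t = 1250/3.679 = 339.8 d
t(sandstone) / t(coarse sand) = 3827/339.8 = 11.3

11.3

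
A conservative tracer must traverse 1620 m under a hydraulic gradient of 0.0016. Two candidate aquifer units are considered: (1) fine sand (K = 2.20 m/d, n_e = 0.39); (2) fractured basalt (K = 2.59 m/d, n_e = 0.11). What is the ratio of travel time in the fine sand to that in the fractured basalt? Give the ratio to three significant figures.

Unit 1 (fine sand): v = 2.20×0.0016/0.39 = 0.009026 m/d, t = 1620/0.009026 = 179500 d
Unit 2 (fractured basalt): v = 2.59×0.0016/0.11 = 0.03767 m/d, t = 1620/0.03767 = 43000 d
t(fine sand) / t(fractured basalt) = 179500/43000 = 4.17

4.17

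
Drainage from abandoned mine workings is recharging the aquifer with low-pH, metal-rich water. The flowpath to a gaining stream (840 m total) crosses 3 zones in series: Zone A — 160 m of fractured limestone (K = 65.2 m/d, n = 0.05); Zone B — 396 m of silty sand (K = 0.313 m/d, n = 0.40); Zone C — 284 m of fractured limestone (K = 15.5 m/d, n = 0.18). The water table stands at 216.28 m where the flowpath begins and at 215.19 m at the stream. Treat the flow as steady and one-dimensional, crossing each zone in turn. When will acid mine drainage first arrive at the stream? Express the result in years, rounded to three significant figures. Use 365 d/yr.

703 years

Total head drop ΔH = 216.28 − 215.19 = 1.09 m
Steady 1-D flow in series ⇒ the Darcy flux q is identical in every zone and the zone head losses add (resistances L/K in series).
Σ(L/K) = 160/65.2 + 396/0.313 + 284/15.5 = 2.454 + 1265 + 18.32 = 1286 d
q = ΔH / Σ(L/K) = 1.09 / 1286 = 8.476e-4 m/d (same in every zone)
Zone A: v = q/n = 8.476e-4/0.05 = 0.01695 m/d → t_A = 160/0.01695 = 9438 d
Zone B: v = q/n = 8.476e-4/0.40 = 0.002119 m/d → t_B = 396/0.002119 = 186900 d
Zone C: v = q/n = 8.476e-4/0.18 = 0.004709 m/d → t_C = 284/0.004709 = 60310 d
Total t = 9438 + 186900 + 60310 = 256600 d
   = 256600 / 365 = 703 yr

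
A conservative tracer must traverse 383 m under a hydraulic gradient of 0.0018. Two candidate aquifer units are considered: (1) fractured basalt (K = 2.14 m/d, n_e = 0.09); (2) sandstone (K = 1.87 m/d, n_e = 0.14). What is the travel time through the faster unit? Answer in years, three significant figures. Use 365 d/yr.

Unit 1 (fractured basalt): v = 2.14×0.0018/0.09 = 0.04280 m/d, t = 383/0.04280 = 8949 d
Unit 2 (sandstone): v = 1.87×0.0018/0.14 = 0.02404 m/d, t = 383/0.02404 = 15930 d
Faster: 8949 d / 365 = 24.5 yr

24.5 years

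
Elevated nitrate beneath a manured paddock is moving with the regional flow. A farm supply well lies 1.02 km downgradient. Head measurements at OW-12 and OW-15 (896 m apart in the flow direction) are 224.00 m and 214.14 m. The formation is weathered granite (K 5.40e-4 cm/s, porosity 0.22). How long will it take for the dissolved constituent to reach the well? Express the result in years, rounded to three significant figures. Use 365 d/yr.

120 years

Hydraulic gradient i = (224.00 − 214.14) / 896 = 9.86 / 896 = 0.01100
K = 5.40e-4 cm/s × 864 = 0.4666 m/d
Darcy flux q = K·i = 0.4666 × 0.01100 = 0.005134 m/d
Average linear velocity = 0.005134 / 0.22 = 0.02334 m/d
L = 1.02 km = 1020 m
t = L / v = 1020 / 0.02334 = 43710 d
   = 43710 / 365 = 120 yr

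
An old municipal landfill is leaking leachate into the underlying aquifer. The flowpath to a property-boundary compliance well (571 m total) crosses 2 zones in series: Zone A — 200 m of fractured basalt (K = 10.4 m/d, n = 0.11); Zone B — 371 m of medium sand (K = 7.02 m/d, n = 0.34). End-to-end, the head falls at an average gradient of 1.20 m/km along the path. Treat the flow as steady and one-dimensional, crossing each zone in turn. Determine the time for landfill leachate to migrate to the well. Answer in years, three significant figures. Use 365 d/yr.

For zones in series the flux q is common to all zones; the equivalent conductivity is the harmonic (thickness-weighted) mean, K_eq = L_total / Σ(L_j/K_j).
Σ(L/K) = 200/10.4 + 371/7.02 = 19.23 + 52.85 = 72.08 d
K_eq = L_total / Σ(L/K) = 571 / 72.08 = 7.922 m/d
q = K_eq · i = 7.922 × 0.0012 = 0.009506 m/d (same in every zone)
Zone A: v = q/n = 0.009506/0.11 = 0.08642 m/d → t_A = 200/0.08642 = 2314 d
Zone B: v = q/n = 0.009506/0.34 = 0.02796 m/d → t_B = 371/0.02796 = 13270 d
Total t = 2314 + 13270 = 15580 d
   = 15580 / 365 = 42.7 yr

42.7 years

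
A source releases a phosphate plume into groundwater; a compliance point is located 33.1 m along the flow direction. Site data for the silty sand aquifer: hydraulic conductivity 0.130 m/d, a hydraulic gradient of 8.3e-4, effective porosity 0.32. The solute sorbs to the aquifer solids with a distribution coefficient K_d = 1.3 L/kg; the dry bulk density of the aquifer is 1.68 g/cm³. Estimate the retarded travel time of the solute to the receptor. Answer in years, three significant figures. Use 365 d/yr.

2100 years

Specific discharge q = 0.130 × 8.3e-4 = 1.079e-4 m/d
v = Ki/n = 0.130·8.3e-4/0.32 = 3.372e-4 m/d
Retardation R = 1 + ρ_b·K_d/n = 1 + 1.68×1.3/0.32 = 7.825
Contaminant velocity v_c = v/R = 3.372e-4/7.825 = 4.309e-5 m/d
t = L/v_c = 33.1/4.309e-5 = 768100 d
   = 768100/365 = 2100 yr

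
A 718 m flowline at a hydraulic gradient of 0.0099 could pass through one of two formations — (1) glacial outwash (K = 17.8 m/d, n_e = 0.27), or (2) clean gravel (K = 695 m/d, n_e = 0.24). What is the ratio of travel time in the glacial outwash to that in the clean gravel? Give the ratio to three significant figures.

Unit 1 (glacial outwash): v = 17.8×0.0099/0.27 = 0.6527 m/d, t = 718/0.6527 = 1100 d
Unit 2 (clean gravel): v = 695×0.0099/0.24 = 28.67 m/d, t = 718/28.67 = 25.04 d
t(glacial outwash) / t(clean gravel) = 1100/25.04 = 43.9

43.9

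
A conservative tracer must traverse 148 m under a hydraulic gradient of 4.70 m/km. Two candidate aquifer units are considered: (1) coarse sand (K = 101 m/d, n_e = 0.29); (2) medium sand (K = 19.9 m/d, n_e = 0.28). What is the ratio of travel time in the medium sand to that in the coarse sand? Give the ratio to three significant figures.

Unit 1 (coarse sand): v = 101×0.0047/0.29 = 1.637 m/d, t = 148/1.637 = 90.41 d
Unit 2 (medium sand): v = 19.9×0.0047/0.28 = 0.3340 m/d, t = 148/0.3340 = 443.1 d
t(medium sand) / t(coarse sand) = 443.1/90.41 = 4.90

4.90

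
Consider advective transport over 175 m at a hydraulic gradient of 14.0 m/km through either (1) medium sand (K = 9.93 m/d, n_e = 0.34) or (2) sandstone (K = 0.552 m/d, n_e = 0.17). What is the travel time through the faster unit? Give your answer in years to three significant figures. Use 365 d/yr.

Unit 1 (medium sand): v = 9.93×0.014/0.34 = 0.4089 m/d, t = 175/0.4089 = 428.0 d
Unit 2 (sandstone): v = 0.552×0.014/0.17 = 0.04546 m/d, t = 175/0.04546 = 3850 d
Faster: 428.0 d / 365 = 1.17 yr

1.17 years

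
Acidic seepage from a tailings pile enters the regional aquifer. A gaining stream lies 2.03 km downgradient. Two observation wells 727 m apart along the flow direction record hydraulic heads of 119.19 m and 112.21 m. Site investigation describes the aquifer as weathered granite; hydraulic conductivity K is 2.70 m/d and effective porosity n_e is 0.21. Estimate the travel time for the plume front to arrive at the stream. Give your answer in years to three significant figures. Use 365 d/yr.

45.1 years

Hydraulic gradient i = (119.19 − 112.21) / 727 = 6.98 / 727 = 0.009601
Darcy flux q = K·i = 2.70 × 0.009601 = 0.02592 m/d
Seepage velocity v = q / n = 0.02592 / 0.21 = 0.1234 m/d
L = 2.03 km = 2030 m
t = L / v = 2030 / 0.1234 = 16440 d
   = 16440 / 365 = 45.1 yr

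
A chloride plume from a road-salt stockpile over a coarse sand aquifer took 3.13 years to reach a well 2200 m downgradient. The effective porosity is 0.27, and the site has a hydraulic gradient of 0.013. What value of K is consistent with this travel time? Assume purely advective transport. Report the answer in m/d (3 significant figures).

40.0 m/d

t = 3.13 years = 1142 d
v = L / t = 2200 / 1142 = 1.926 m/d
K = v · n / i = 1.926 × 0.27 / 0.013 = 40.0 m/d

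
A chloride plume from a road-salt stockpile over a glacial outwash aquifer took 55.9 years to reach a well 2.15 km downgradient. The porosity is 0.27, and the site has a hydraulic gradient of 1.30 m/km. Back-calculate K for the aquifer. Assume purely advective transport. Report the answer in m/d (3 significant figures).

t = 55.9 years = 20400 d
L = 2.15 km = 2150 m
v = L / t = 2150 / 20400 = 0.1054 m/d
K = v · n / i = 0.1054 × 0.27 / 0.0013 = 21.9 m/d

21.9 m/d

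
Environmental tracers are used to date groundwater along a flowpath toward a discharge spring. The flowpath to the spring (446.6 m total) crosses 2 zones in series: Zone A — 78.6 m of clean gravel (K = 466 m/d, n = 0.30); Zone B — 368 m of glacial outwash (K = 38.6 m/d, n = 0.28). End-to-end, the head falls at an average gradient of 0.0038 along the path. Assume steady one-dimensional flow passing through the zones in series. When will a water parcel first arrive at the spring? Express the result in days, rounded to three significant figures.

Steady 1-D flow in series ⇒ the Darcy flux q is identical in every zone and the zone head losses add (resistances L/K in series).
Σ(L/K) = 78.6/466 + 368/38.6 = 0.1687 + 9.534 = 9.702 d
K_eq = L_total / Σ(L/K) = 446.6 / 9.702 = 46.03 m/d
q = K_eq · i = 46.03 × 0.0038 = 0.1749 m/d (same in every zone)
Zone A: v = q/n = 0.1749/0.30 = 0.5830 m/d → t_A = 78.6/0.5830 = 134.8 d
Zone B: v = q/n = 0.1749/0.28 = 0.6247 m/d → t_B = 368/0.6247 = 589.1 d
Total t = 134.8 + 589.1 = 723.9 d

724 days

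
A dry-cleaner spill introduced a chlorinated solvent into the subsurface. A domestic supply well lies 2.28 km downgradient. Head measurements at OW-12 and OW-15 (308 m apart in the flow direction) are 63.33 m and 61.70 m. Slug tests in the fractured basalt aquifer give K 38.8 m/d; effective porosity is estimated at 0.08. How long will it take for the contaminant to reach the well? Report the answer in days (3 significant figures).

Hydraulic gradient i = (63.33 − 61.70) / 308 = 1.63 / 308 = 0.005292
q = Ki = 38.8 × 0.005292 = 0.2053 m/d
v = Ki/n = 38.8·0.005292/0.08 = 2.567 m/d
L = 2.28 km = 2280 m
t = L / v = 2280 / 2.567 = 888.3 d

888 days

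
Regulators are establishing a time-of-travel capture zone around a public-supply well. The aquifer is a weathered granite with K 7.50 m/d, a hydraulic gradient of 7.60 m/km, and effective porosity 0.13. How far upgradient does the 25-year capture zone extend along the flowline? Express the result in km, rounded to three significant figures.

Darcy flux q = K·i = 7.50 × 0.0076 = 0.05700 m/d
Average linear velocity = 0.05700 / 0.13 = 0.4385 m/d
T = 25 yr × 365 = 9125 d
L = v × T = 0.4385 × 9125 = 4001 m
   = 4.00 km

4.00 km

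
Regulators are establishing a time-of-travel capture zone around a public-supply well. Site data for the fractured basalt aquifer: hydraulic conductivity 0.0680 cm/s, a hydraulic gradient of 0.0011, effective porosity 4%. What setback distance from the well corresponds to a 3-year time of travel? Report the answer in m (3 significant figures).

K = 0.0680 cm/s × 864 = 58.75 m/d
Darcy flux q = K·i = 58.75 × 0.0011 = 0.06463 m/d
v = Ki/n = 58.75·0.0011/0.04 = 1.616 m/d
T = 3 yr × 365 = 1095 d
L = v × T = 1.616 × 1095 = 1769 m

1770 m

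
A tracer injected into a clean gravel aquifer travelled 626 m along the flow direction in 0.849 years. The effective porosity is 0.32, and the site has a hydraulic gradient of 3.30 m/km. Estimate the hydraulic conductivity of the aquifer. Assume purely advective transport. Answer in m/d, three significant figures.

t = 0.849 years = 309.9 d
v = L / t = 626 / 309.9 = 2.020 m/d
K = v · n / i = 2.020 × 0.32 / 0.0033 = 196 m/d

196 m/d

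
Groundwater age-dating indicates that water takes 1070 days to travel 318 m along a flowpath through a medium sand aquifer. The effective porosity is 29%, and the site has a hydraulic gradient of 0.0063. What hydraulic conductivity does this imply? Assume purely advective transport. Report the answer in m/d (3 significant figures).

v = L / t = 318 / 1070 = 0.2972 m/d
K = v · n / i = 0.2972 × 0.29 / 0.0063 = 13.7 m/d

13.7 m/d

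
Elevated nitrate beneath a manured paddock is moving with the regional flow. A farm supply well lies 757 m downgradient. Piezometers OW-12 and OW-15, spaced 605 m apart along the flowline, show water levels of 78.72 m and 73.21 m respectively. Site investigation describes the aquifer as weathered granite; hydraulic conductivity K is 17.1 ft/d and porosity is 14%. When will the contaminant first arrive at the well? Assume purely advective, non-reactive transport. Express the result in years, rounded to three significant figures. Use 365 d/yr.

Hydraulic gradient i = (78.72 − 73.21) / 605 = 5.51 / 605 = 0.009107
K = 17.1 ft/d × 0.3048 = 5.212 m/d
Darcy flux q = K·i = 5.212 × 0.009107 = 0.04747 m/d
Seepage velocity v = q / n = 0.04747 / 0.14 = 0.3391 m/d
t = L / v = 757 / 0.3391 = 2233 d
   = 2233 / 365 = 6.12 yr

6.12 years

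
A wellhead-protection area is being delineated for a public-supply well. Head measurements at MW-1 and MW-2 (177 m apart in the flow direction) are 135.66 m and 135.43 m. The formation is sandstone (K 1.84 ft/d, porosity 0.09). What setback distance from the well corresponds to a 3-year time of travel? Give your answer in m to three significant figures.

8.87 m

Hydraulic gradient i = (135.66 − 135.43) / 177 = 0.23 / 177 = 0.001299
K = 1.84 ft/d × 0.3048 = 0.5608 m/d
q = Ki = 0.5608 × 0.001299 = 7.288e-4 m/d
Average linear velocity = 7.288e-4 / 0.09 = 0.008097 m/d
T = 3 yr × 365 = 1095 d
L = v × T = 0.008097 × 1095 = 8.867 m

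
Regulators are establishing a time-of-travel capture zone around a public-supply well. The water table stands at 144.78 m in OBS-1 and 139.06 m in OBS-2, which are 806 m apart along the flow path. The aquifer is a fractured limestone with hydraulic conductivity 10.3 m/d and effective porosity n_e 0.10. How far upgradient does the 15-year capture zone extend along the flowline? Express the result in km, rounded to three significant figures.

4.00 km

Hydraulic gradient i = (144.78 − 139.06) / 806 = 5.72 / 806 = 0.007097
Specific discharge q = 10.3 × 0.007097 = 0.07310 m/d
v_s = q/n_e = 0.07310/0.10 = 0.7310 m/d
T = 15 yr × 365 = 5475 d
L = v × T = 0.7310 × 5475 = 4002 m
   = 4.00 km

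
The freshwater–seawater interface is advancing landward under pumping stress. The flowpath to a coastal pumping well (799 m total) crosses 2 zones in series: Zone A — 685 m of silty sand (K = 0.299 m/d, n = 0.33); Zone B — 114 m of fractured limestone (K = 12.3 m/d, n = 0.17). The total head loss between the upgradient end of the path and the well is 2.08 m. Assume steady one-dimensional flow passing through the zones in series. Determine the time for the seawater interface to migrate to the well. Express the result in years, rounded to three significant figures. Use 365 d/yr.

744 years

Continuity: the same q passes through each zone, so ΔH = q·Σ(L_j/K_j) — the zones act as resistances in series.
Σ(L/K) = 685/0.299 + 114/12.3 = 2291 + 9.268 = 2300 d
q = ΔH / Σ(L/K) = 2.08 / 2300 = 9.043e-4 m/d (same in every zone)
Zone A: v = q/n = 9.043e-4/0.33 = 0.002740 m/d → t_A = 685/0.002740 = 250000 d
Zone B: v = q/n = 9.043e-4/0.17 = 0.005319 m/d → t_B = 114/0.005319 = 21430 d
Total t = 250000 + 21430 = 271400 d
   = 271400 / 365 = 744 yr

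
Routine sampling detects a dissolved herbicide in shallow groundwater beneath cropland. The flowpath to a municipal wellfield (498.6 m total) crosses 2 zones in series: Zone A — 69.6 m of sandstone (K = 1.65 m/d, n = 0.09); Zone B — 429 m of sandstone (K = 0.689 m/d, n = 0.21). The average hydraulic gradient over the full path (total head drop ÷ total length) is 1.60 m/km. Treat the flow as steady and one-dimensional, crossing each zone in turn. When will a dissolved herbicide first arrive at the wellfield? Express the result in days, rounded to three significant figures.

Continuity: the same q passes through each zone, so ΔH = q·Σ(L_j/K_j) — the zones act as resistances in series.
Σ(L/K) = 69.6/1.65 + 429/0.689 = 42.18 + 622.6 = 664.8 d
K_eq = L_total / Σ(L/K) = 498.6 / 664.8 = 0.7500 m/d
q = K_eq · i = 0.7500 × 0.0016 = 0.001200 m/d (same in every zone)
Zone A: v = q/n = 0.001200/0.09 = 0.01333 m/d → t_A = 69.6/0.01333 = 5220 d
Zone B: v = q/n = 0.001200/0.21 = 0.005714 m/d → t_B = 429/0.005714 = 75080 d
Total t = 5220 + 75080 = 80300 d

80300 days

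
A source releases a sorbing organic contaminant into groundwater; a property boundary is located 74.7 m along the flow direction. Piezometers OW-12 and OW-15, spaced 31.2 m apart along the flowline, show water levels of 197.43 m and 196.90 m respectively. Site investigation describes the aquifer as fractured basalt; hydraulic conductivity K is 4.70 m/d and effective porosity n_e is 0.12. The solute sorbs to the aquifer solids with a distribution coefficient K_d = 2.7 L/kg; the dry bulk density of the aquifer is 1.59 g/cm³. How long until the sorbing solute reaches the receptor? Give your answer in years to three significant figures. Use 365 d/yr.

11.3 years

Hydraulic gradient i = (197.43 − 196.90) / 31.2 = 0.53 / 31.2 = 0.01699
q = Ki = 4.70 × 0.01699 = 0.07984 m/d
Average linear velocity = 0.07984 / 0.12 = 0.6653 m/d
Retardation R = 1 + ρ_b·K_d/n = 1 + 1.59×2.7/0.12 = 36.78
Contaminant velocity v_c = v/R = 0.6653/36.78 = 0.01809 m/d
t = L/v_c = 74.7/0.01809 = 4129 d
   = 4129/365 = 11.3 yr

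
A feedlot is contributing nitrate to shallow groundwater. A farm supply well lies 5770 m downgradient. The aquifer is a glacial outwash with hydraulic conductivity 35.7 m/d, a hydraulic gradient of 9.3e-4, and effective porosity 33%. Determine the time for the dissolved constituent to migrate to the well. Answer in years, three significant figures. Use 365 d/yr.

Specific discharge q = 35.7 × 9.3e-4 = 0.03320 m/d
v = Ki/n = 35.7·9.3e-4/0.33 = 0.1006 m/d
t = L / v = 5770 / 0.1006 = 57350 d
   = 57350 / 365 = 157 yr

157 years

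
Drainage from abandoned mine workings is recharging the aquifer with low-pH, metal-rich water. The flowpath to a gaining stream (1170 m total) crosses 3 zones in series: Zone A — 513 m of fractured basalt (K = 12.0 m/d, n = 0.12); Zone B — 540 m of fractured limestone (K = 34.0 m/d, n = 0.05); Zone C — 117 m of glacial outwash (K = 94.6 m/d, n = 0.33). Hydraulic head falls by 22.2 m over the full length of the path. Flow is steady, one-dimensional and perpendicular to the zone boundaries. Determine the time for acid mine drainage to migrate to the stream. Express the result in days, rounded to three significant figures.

Steady 1-D flow in series ⇒ the Darcy flux q is identical in every zone and the zone head losses add (resistances L/K in series).
Σ(L/K) = 513/12.0 + 540/34.0 + 117/94.6 = 42.75 + 15.88 + 1.237 = 59.87 d
q = ΔH / Σ(L/K) = 22.2 / 59.87 = 0.3708 m/d (same in every zone)
Zone A: v = q/n = 0.3708/0.12 = 3.090 m/d → t_A = 513/3.090 = 166.0 d
Zone B: v = q/n = 0.3708/0.05 = 7.416 m/d → t_B = 540/7.416 = 72.81 d
Zone C: v = q/n = 0.3708/0.33 = 1.124 m/d → t_C = 117/1.124 = 104.1 d
Total t = 166.0 + 72.81 + 104.1 = 343.0 d

343 days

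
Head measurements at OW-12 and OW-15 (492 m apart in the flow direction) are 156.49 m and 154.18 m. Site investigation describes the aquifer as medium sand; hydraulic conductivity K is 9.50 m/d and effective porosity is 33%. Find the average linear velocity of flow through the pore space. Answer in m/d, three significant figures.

Hydraulic gradient i = (156.49 − 154.18) / 492 = 2.31 / 492 = 0.004695
q = Ki = 9.50 × 0.004695 = 0.04460 m/d
v_s = q/n_e = 0.04460/0.33 = 0.1352 m/d

0.135 m/d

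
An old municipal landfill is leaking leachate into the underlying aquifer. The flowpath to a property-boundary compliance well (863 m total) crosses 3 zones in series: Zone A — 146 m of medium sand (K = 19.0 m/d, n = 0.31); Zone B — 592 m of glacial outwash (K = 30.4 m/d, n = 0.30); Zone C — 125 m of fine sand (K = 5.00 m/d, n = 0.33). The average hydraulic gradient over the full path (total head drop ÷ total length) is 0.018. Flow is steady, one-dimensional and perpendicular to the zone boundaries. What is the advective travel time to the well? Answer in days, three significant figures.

887 days

Continuity: the same q passes through each zone, so ΔH = q·Σ(L_j/K_j) — the zones act as resistances in series.
Σ(L/K) = 146/19.0 + 592/30.4 + 125/5.00 = 7.684 + 19.47 + 25.00 = 52.16 d
K_eq = L_total / Σ(L/K) = 863 / 52.16 = 16.55 m/d
q = K_eq · i = 16.55 × 0.018 = 0.2978 m/d (same in every zone)
Zone A: v = q/n = 0.2978/0.31 = 0.9607 m/d → t_A = 146/0.9607 = 152.0 d
Zone B: v = q/n = 0.2978/0.30 = 0.9928 m/d → t_B = 592/0.9928 = 596.3 d
Zone C: v = q/n = 0.2978/0.33 = 0.9025 m/d → t_C = 125/0.9025 = 138.5 d
Total t = 152.0 + 596.3 + 138.5 = 886.8 d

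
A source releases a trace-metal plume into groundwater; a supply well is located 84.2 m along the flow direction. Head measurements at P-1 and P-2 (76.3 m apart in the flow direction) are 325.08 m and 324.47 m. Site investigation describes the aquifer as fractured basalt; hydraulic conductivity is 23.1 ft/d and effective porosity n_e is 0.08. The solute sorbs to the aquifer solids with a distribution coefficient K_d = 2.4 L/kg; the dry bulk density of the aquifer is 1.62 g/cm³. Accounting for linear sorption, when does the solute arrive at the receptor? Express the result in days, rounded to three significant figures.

Hydraulic gradient i = (325.08 − 324.47) / 76.3 = 0.61 / 76.3 = 0.007995
K = 23.1 ft/d × 0.3048 = 7.041 m/d
q = Ki = 7.041 × 0.007995 = 0.05629 m/d
Average linear velocity = 0.05629 / 0.08 = 0.7036 m/d
Retardation R = 1 + ρ_b·K_d/n = 1 + 1.62×2.4/0.08 = 49.60
Contaminant velocity v_c = v/R = 0.7036/49.60 = 0.01419 m/d
t = L/v_c = 84.2/0.01419 = 5935 d

5940 days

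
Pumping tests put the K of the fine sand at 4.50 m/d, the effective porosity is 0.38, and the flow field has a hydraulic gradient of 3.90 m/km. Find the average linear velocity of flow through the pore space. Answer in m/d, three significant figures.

q = Ki = 4.50 × 0.0039 = 0.01755 m/d
v = Ki/n = 4.50·0.0039/0.38 = 0.04618 m/d

0.0462 m/d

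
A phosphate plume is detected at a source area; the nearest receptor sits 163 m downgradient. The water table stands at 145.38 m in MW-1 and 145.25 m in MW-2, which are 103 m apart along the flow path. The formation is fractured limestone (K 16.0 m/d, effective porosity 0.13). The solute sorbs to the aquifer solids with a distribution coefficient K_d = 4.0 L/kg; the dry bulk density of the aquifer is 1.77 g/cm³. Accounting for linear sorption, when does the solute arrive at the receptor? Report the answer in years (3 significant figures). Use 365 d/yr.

159 years

Hydraulic gradient i = (145.38 − 145.25) / 103 = 0.13 / 103 = 0.001262
Specific discharge q = 16.0 × 0.001262 = 0.02019 m/d
Average linear velocity = 0.02019 / 0.13 = 0.1553 m/d
Retardation R = 1 + ρ_b·K_d/n = 1 + 1.77×4.0/0.13 = 55.46
Contaminant velocity v_c = v/R = 0.1553/55.46 = 0.002801 m/d
t = L/v_c = 163/0.002801 = 58200 d
   = 58200/365 = 159 yr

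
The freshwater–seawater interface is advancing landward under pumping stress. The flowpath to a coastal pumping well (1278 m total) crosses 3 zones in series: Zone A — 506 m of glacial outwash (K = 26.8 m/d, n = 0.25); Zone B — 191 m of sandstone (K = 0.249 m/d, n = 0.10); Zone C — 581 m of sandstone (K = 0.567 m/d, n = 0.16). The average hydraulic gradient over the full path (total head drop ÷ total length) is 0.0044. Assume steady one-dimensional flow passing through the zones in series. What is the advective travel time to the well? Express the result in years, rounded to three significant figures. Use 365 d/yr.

Continuity: the same q passes through each zone, so ΔH = q·Σ(L_j/K_j) — the zones act as resistances in series.
Σ(L/K) = 506/26.8 + 191/0.249 + 581/0.567 = 18.88 + 767.1 + 1025 = 1811 d
K_eq = L_total / Σ(L/K) = 1278 / 1811 = 0.7058 m/d
q = K_eq · i = 0.7058 × 0.0044 = 0.003106 m/d (same in every zone)
Zone A: v = q/n = 0.003106/0.25 = 0.01242 m/d → t_A = 506/0.01242 = 40730 d
Zone B: v = q/n = 0.003106/0.10 = 0.03106 m/d → t_B = 191/0.03106 = 6150 d
Zone C: v = q/n = 0.003106/0.16 = 0.01941 m/d → t_C = 581/0.01941 = 29930 d
Total t = 40730 + 6150 + 29930 = 76820 d
   = 76820 / 365 = 210 yr

210 years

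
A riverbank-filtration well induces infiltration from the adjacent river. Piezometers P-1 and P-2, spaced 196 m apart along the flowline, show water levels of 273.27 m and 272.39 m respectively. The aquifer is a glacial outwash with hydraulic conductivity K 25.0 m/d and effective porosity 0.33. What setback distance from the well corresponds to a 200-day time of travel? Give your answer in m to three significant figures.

Hydraulic gradient i = (273.27 − 272.39) / 196 = 0.88 / 196 = 0.004490
Darcy flux q = K·i = 25.0 × 0.004490 = 0.1122 m/d
v_s = q/n_e = 0.1122/0.33 = 0.3401 m/d
L = v × T = 0.3401 × 200 = 68.03 m

68.0 m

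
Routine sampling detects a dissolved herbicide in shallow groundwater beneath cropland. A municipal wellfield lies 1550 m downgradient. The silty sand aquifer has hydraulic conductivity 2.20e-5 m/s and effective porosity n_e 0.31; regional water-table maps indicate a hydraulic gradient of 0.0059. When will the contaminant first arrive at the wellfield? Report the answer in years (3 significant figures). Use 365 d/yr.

117 years

K = 2.20e-5 m/s × 86400 s/d = 1.901 m/d
Darcy flux q = K·i = 1.901 × 0.0059 = 0.01121 m/d
v = Ki/n = 1.901·0.0059/0.31 = 0.03618 m/d
t = L / v = 1550 / 0.03618 = 42850 d
   = 42850 / 365 = 117 yr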